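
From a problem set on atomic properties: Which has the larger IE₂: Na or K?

The second ionization energy removes an electron from the +1 ion. For each element: Na⁺ is the bare [Ne] core; K⁺ is the bare [Ar] core.
All of these are removing an electron from a noble-gas core or deeper; the smaller core (lower principal quantum number) is held far more tightly, and within a period the higher nuclear charge binds the same core more tightly.
The numbers (kJ/mol): Na 4562, K 3052.
Overall IE_2 order: K < Na.

Na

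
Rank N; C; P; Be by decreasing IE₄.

Be > N > C > P

Consider each +3 ion: N³⁺ still has 2 valence electrons; C³⁺ still has 1 valence electron; P³⁺ still has 2 valence electrons; Be³⁺ is already 1 electron into the core.
Core electrons are held far more tightly than valence electrons, so Be tops the IE_4 order.
Valence configurations: N³⁺ [He]2s², C³⁺ [He]2s¹, P³⁺ [Ne]3s².
Approximate IE_4 values (kJ/mol): N 7475, C 6223, P 4964, Be 21007.
Putting it together, IE_4: P < C < N < Be.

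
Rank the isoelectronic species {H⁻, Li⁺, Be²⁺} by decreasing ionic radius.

H⁻ > Li⁺ > Be²⁺

All of these have 2 electrons, so size is governed by nuclear charge alone: the more protons, the stronger the pull on the same electron cloud, and the smaller the ion.
Nuclear charges: Be²⁺ (Z=4), Li⁺ (Z=3), H⁻ (Z=1).
Largest to smallest: H⁻ > Li⁺ > Be²⁺.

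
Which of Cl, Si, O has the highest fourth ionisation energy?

After 3 electrons have been removed, what remains? Cl³⁺ still has 4 valence electrons; Si³⁺ still has 1 valence electron; O³⁺ still has 3 valence electrons.
All are still removing valence electrons, so compare the +3 ions as you would atoms: IE_4 generally rises across a period (higher Z_eff) and falls down a group (larger shell), subject to the usual subshell exceptions.
Valence configurations: Cl³⁺ [Ne]3s²3p², Si³⁺ [Ne]3s¹, O³⁺ [He]2s²2p¹.
Approximate IE_4 values (kJ/mol): Cl 5159, Si 4356, O 7469.
So the fourth ionization energies run Si < Cl < O.

O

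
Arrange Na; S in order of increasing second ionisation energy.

S < Na

After 1 electron has been removed, what remains? Na⁺ is the bare [Ne] core; S⁺ still has 5 valence electrons.
Pulling an electron out of a noble-gas core costs far more than removing a remaining valence electron, so Na sits at the high end of IE_2.
The numbers (kJ/mol): Na 4562, S 2252.
Overall IE_2 order: S < Na.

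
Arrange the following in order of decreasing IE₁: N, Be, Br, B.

N, Br, Be, B

Be is in period 2, group 2; B is in period 2, group 13; N is in period 2, group 15; Br is in period 4, group 17.
First ionization energy rises across a period (greater Z_eff holds electrons more tightly) and falls down a group (valence electrons are farther from the nucleus).
Here both period and group differ, so the two effects have to be weighed against each other.
Be > B: this pair runs against the simple trend — see the exception note.
Br > Be: the two effects oppose for this pair; the across-period effect wins (1140 vs 900 kJ/mol).
N > Br: period and group pull opposite ways; the down-group shift dominates (1402 vs 1140 kJ/mol).
Note the exception: Be has a higher first ionization energy than B, contrary to the simple trend — removing B's lone 2p electron is easier than breaking Be's filled 2s².
Approximate values (kJ/mol): Be 900, B 801, N 1402, Br 1140.
So from highest to lowest: N > Br > Be > B.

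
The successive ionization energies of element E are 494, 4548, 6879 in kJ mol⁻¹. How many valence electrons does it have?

1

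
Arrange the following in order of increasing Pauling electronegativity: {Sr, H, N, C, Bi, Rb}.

H is in period 1, group 1; C is in period 2, group 14; N is in period 2, group 15; Rb is in period 5, group 1; Sr is in period 5, group 2; Bi is in period 6, group 15.
EN rises left→right (higher Z_eff, smaller atoms) and falls top→bottom (larger, more shielded atoms).
Neither a single period nor a single group — weigh both effects.
Sr > Rb: both are in period 5; the period trend gives Sr the larger value.
Bi > Sr: the two effects oppose for this pair; the across-period effect wins (2.02 vs 0.95).
H > Bi: the two effects oppose for this pair; the down-group effect wins (2.20 vs 2.02).
C > H: period and group pull opposite ways; the across-period shift dominates (2.55 vs 2.20).
N > C: N lies to the right of C in period 2, so the across-period effect alone puts N higher.
Tabulated electronegativity (Pauling): H 2.20, C 2.55, N 3.04, Rb 0.82, Sr 0.95, Bi 2.02.
So from lowest to highest: Rb < Sr < Bi < H < C < N.

Rb, Sr, Bi, H, C, N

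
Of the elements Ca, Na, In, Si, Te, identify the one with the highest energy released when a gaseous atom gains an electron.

Te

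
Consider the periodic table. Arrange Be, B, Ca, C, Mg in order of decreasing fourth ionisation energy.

B > Be > Mg > Ca > C

IE_4 is the cost of taking one more electron from the +3 cation: Be³⁺ is already 1 electron into the core; B³⁺ is the bare [He] core; Ca³⁺ is already 1 electron into the core; C³⁺ still has 1 valence electron; Mg³⁺ is already 1 electron into the core.
Breaking into a closed-shell core is much more expensive than removing a leftover valence electron — Ca, Mg, Be and B have the largest IE_4 here.
The numbers (kJ/mol): Be 21007, B 25026, Ca 6491, C 6223, Mg 10543.
Hence IE_4: C < Ca < Mg < Be < B.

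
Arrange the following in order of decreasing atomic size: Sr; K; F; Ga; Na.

K > Sr > Na > Ga > F

Atomic radius shrinks across a period as nuclear charge pulls the same shell inward, and grows down a group as new shells are added.
Neither a single period nor a single group — weigh both effects.
Ga > F: relative to F, both the across-period and down-group shifts push Ga's atomic radius up.
Na > Ga: the two effects oppose for this pair; the across-period effect wins (155 vs 124 pm).
Sr > Na: period and group pull opposite ways; the down-group shift dominates (185 vs 155 pm).
K > Sr: period and group pull opposite ways; the across-period shift dominates (196 vs 185 pm).
Tabulated atomic radius (pm): F 64, Na 155, K 196, Ga 124, Sr 185.
So from largest to smallest: K > Sr > Na > Ga > F.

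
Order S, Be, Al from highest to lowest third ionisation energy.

Be > S > Al

The third ionization energy removes an electron from the +2 ion. For each element: S²⁺ still has 4 valence electrons; Be²⁺ is the bare [He] core; Al²⁺ still has 1 valence electron.
Pulling an electron out of a noble-gas core costs far more than removing a remaining valence electron, so Be sits at the high end of IE_3.
Valence configurations: S²⁺ [Ne]3s²3p², Al²⁺ [Ne]3s¹.
The numbers (kJ/mol): S 3357, Be 14849, Al 2745.
Putting it together, IE_3: Al < S < Be.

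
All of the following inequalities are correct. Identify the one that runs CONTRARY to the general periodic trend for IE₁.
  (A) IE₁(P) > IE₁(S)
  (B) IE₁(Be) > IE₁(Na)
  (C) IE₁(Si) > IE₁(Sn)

(A)

The general trend: IE₁ increases across a period and decreases down a group.
(A) P (period 3, group 15) vs S (period 3, group 16): the stated order contradicts the simple trend.
(B) Be (period 2, group 2) vs Na (period 3, group 1): the stated order agrees with the simple trend.
(C) Si (period 3, group 14) vs Sn (period 5, group 14): the stated order agrees with the simple trend.
The exception is (A): S (3p⁴) ionizes more easily than half-filled P (3p³) because the paired 3p electron in S is pushed out by e⁻–e⁻ repulsion.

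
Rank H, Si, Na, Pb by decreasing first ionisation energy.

H is in period 1, group 1; Na is in period 3, group 1; Si is in period 3, group 14; Pb is in period 6, group 14.
IE₁ increases left→right with effective nuclear charge and decreases top→bottom as the valence shell moves farther out.
These span different periods and groups, so the two trends combine.
Pb > Na: period and group pull opposite ways; the across-period shift dominates (716 vs 496 kJ/mol).
Si > Pb: they share group 14; the group trend gives Si the larger value.
H > Si: period and group pull opposite ways; the down-group shift dominates (1312 vs 786 kJ/mol).
For reference (kJ/mol): H 1312, Na 496, Si 786, Pb 716.
So from highest to lowest: H > Si > Pb > Na.

H, Si, Pb, Na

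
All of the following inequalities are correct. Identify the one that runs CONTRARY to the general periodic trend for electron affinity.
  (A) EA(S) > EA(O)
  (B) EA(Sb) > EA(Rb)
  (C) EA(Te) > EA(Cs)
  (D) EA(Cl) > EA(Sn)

(A)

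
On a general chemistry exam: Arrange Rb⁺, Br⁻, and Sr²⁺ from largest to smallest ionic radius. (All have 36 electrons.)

All of these have 36 electrons, so size is governed by nuclear charge alone: the more protons, the stronger the pull on the same electron cloud, and the smaller the ion.
Nuclear charges: Sr²⁺ (Z=38), Rb⁺ (Z=37), Br⁻ (Z=35).
Largest to smallest: Br⁻ > Rb⁺ > Sr²⁺.

Br⁻ > Rb⁺ > Sr²⁺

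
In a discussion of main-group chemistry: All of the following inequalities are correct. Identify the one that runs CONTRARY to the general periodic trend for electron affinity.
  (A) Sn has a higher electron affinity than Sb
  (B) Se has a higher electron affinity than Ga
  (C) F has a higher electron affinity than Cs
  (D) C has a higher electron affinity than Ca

The general trend: electron affinity increases across a period and decreases down a group.
(A) Sn (period 5, group 14) vs Sb (period 5, group 15): the stated order contradicts the simple trend.
(B) Se (period 4, group 16) vs Ga (period 4, group 13): the stated order agrees with the simple trend.
(C) F (period 2, group 17) vs Cs (period 6, group 1): the stated order agrees with the simple trend.
(D) C (period 2, group 14) vs Ca (period 4, group 2): the stated order agrees with the simple trend.
The exception is (A): adding an electron to Sb's half-filled 5p³ is unfavourable, so Sn has the more exothermic EA.

(A)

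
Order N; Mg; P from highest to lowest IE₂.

The second ionization energy removes an electron from the +1 ion. For each element: N⁺ still has 4 valence electrons; Mg⁺ still has 1 valence electron; P⁺ still has 4 valence electrons.
All are still removing valence electrons, so compare the +1 ions as you would atoms: IE_2 generally rises across a period (higher Z_eff) and falls down a group (larger shell), subject to the usual subshell exceptions.
Valence configurations: N⁺ [He]2s²2p², Mg⁺ [Ne]3s¹, P⁺ [Ne]3s²3p².
Approximate IE_2 values (kJ/mol): N 2856, Mg 1451, P 1907.
Putting it together, IE_2: Mg < P < N.

N > P > Mg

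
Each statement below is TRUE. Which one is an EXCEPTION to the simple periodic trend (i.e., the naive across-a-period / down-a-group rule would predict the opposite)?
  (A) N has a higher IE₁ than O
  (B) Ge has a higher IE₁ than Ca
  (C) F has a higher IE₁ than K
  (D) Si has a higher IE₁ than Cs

(A)

The general trend: IE₁ increases across a period and decreases down a group.
(A) N (period 2, group 15) vs O (period 2, group 16): the stated order contradicts the simple trend.
(B) Ge (period 4, group 14) vs Ca (period 4, group 2): the stated order agrees with the simple trend.
(C) F (period 2, group 17) vs K (period 4, group 1): the stated order agrees with the simple trend.
(D) Si (period 3, group 14) vs Cs (period 6, group 1): the stated order agrees with the simple trend.
The exception is (A): pairing an electron in O's 2p⁴ costs repulsion energy, so O ionizes more easily than half-filled N (2p³).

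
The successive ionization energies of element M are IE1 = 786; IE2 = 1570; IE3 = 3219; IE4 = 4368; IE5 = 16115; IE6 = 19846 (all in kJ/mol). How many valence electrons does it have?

4

Look for the largest jump between consecutive ionization energies: IE5/IE4 ≈ 3.7, far larger than any earlier ratio.
That jump marks the point where a core electron is being removed. So the atom has 4 valence electrons.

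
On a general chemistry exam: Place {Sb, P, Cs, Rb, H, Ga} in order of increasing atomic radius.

H < P < Ga < Sb < Rb < Cs

H is in period 1, group 1; P is in period 3, group 15; Ga is in period 4, group 13; Rb is in period 5, group 1; Sb is in period 5, group 15; Cs is in period 6, group 1.
Moving right in a period, electrons are added to the same shell under a stronger nuclear pull, so atoms get smaller; moving down, a new shell is opened and atoms get larger.
These span different periods and groups, so the two trends combine.
P > H: period and group pull opposite ways; the down-group shift dominates (111 vs 32 pm).
Ga > P: relative to P, both the across-period and down-group shifts push Ga's atomic radius up.
Sb > Ga: the two effects oppose for this pair; the down-group effect wins (140 vs 124 pm).
Rb > Sb: Rb lies to the left of Sb in period 5, so the across-period effect alone puts Rb larger.
Cs > Rb: Cs sits below Rb in group 1, so the down-group effect alone puts Cs larger.
For reference (pm): H 32, P 111, Ga 124, Rb 210, Sb 140, Cs 232.
So from smallest to largest: H < P < Ga < Sb < Rb < Cs.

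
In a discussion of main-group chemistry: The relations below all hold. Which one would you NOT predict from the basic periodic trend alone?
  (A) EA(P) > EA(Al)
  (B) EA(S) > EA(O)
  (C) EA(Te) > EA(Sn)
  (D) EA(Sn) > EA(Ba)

(B)

The general trend: electron affinity increases across a period and decreases down a group.
(A) P (period 3, group 15) vs Al (period 3, group 13): the stated order agrees with the simple trend.
(B) S (period 3, group 16) vs O (period 2, group 16): the stated order contradicts the simple trend.
(C) Te (period 5, group 16) vs Sn (period 5, group 14): the stated order agrees with the simple trend.
(D) Sn (period 5, group 14) vs Ba (period 6, group 2): the stated order agrees with the simple trend.
The exception is (B): the compact 2p subshell of O repels the added electron more than S's larger 3p does.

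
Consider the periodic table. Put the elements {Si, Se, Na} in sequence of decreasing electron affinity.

Se > Si > Na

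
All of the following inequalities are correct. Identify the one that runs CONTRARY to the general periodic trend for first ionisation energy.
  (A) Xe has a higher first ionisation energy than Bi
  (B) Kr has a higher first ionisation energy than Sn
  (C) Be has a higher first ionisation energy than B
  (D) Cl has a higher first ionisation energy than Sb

(C)

The general trend: first ionisation energy increases across a period and decreases down a group.
(A) Xe (period 5, group 18) vs Bi (period 6, group 15): the stated order agrees with the simple trend.
(B) Kr (period 4, group 18) vs Sn (period 5, group 14): the stated order agrees with the simple trend.
(C) Be (period 2, group 2) vs B (period 2, group 13): the stated order contradicts the simple trend.
(D) Cl (period 3, group 17) vs Sb (period 5, group 15): the stated order agrees with the simple trend.
The exception is (C): removing B's lone 2p electron is easier than breaking Be's filled 2s².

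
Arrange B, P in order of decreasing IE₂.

IE_2 is the cost of taking one more electron from the +1 cation: B⁺ still has 2 valence electrons; P⁺ still has 4 valence electrons.
All are still removing valence electrons, so compare the +1 ions as you would atoms: IE_2 generally rises across a period (higher Z_eff) and falls down a group (larger shell), subject to the usual subshell exceptions.
Valence configurations: B⁺ [He]2s², P⁺ [Ne]3s²3p².
Approximate IE_2 values (kJ/mol): B 2427, P 1907.
So the second ionization energies run P < B.

B, P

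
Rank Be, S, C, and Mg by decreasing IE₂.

IE_2 is the cost of taking one more electron from the +1 cation: Be⁺ still has 1 valence electron; S⁺ still has 5 valence electrons; C⁺ still has 3 valence electrons; Mg⁺ still has 1 valence electron.
All are still removing valence electrons, so compare the +1 ions as you would atoms: IE_2 generally rises across a period (higher Z_eff) and falls down a group (larger shell), subject to the usual subshell exceptions.
Valence configurations: Be⁺ [He]2s¹, S⁺ [Ne]3s²3p³, C⁺ [He]2s²2p¹, Mg⁺ [Ne]3s¹.
Tabulated IE_2 (kJ/mol): Be 1757, S 2252, C 2353, Mg 1451.
So the second ionization energies run Mg < Be < S < C.

C > S > Be > Mg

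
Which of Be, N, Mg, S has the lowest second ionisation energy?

After 1 electron has been removed, what remains? Be⁺ still has 1 valence electron; N⁺ still has 4 valence electrons; Mg⁺ still has 1 valence electron; S⁺ still has 5 valence electrons.
All are still removing valence electrons, so compare the +1 ions as you would atoms: IE_2 generally rises across a period (higher Z_eff) and falls down a group (larger shell), subject to the usual subshell exceptions.
Valence configurations: Be⁺ [He]2s¹, N⁺ [He]2s²2p², Mg⁺ [Ne]3s¹, S⁺ [Ne]3s²3p³.
The numbers (kJ/mol): Be 1757, N 2856, Mg 1451, S 2252.
Putting it together, IE_2: Mg < Be < S < N.

Mg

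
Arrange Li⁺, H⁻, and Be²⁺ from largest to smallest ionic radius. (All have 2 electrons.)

All of these have 2 electrons, so size is governed by nuclear charge alone: the more protons, the stronger the pull on the same electron cloud, and the smaller the ion.
Nuclear charges: Be²⁺ (Z=4), Li⁺ (Z=3), H⁻ (Z=1).
Largest to smallest: H⁻ > Li⁺ > Be²⁺.

H⁻ > Li⁺ > Be²⁺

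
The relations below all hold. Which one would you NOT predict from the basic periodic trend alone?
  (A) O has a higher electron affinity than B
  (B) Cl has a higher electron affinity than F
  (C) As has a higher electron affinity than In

The general trend: electron affinity increases across a period and decreases down a group.
(A) O (period 2, group 16) vs B (period 2, group 13): the stated order agrees with the simple trend.
(B) Cl (period 3, group 17) vs F (period 2, group 17): the stated order contradicts the simple trend.
(C) As (period 4, group 15) vs In (period 5, group 13): the stated order agrees with the simple trend.
The exception is (B): F's small 2p subshell makes the incoming electron feel strong e⁻–e⁻ repulsion, so Cl actually releases more energy on gaining an electron.

(B)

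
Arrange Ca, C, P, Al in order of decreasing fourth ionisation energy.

IE_4 is the cost of taking one more electron from the +3 cation: Ca³⁺ is already 1 electron into the core; C³⁺ still has 1 valence electron; P³⁺ still has 2 valence electrons; Al³⁺ is the bare [Ne] core.
Core electrons are held far more tightly than valence electrons, so Ca and Al top the IE_4 order.
Valence configurations: C³⁺ [He]2s¹, P³⁺ [Ne]3s².
Tabulated IE_4 (kJ/mol): Ca 6491, C 6223, P 4964, Al 11577.
So the fourth ionization energies run P < C < Ca < Al.

Al > Ca > C > P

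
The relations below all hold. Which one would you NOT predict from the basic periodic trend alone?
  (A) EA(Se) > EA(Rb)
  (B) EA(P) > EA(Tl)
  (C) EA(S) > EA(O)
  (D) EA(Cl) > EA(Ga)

The general trend: electron affinity increases across a period and decreases down a group.
(A) Se (period 4, group 16) vs Rb (period 5, group 1): the stated order agrees with the simple trend.
(B) P (period 3, group 15) vs Tl (period 6, group 13): the stated order agrees with the simple trend.
(C) S (period 3, group 16) vs O (period 2, group 16): the stated order contradicts the simple trend.
(D) Cl (period 3, group 17) vs Ga (period 4, group 13): the stated order agrees with the simple trend.
The exception is (C): the compact 2p subshell of O repels the added electron more than S's larger 3p does.

(C)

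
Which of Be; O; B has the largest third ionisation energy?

Consider each +2 ion: Be²⁺ is the bare [He] core; O²⁺ still has 4 valence electrons; B²⁺ still has 1 valence electron.
Breaking into a closed-shell core is much more expensive than removing a leftover valence electron — Be has the largest IE_3 here.
Valence configurations: O²⁺ [He]2s²2p², B²⁺ [He]2s¹.
The numbers (kJ/mol): Be 14849, O 5300, B 3660.
Overall IE_3 order: B < O < Be.

Be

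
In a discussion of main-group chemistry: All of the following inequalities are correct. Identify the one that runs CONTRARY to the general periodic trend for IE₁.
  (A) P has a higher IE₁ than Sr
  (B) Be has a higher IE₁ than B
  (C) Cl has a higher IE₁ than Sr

(B)

The general trend: IE₁ increases across a period and decreases down a group.
(A) P (period 3, group 15) vs Sr (period 5, group 2): the stated order agrees with the simple trend.
(B) Be (period 2, group 2) vs B (period 2, group 13): the stated order contradicts the simple trend.
(C) Cl (period 3, group 17) vs Sr (period 5, group 2): the stated order agrees with the simple trend.
The exception is (B): removing B's lone 2p electron is easier than breaking Be's filled 2s².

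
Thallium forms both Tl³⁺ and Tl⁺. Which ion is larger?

Tl⁺

Both ions have Z = 81 protons, but Tl³⁺ has lost more electrons, so its remaining electrons feel a larger effective nuclear charge per electron and are pulled in more tightly.
Higher positive charge → smaller ion, so Tl⁺ > Tl³⁺.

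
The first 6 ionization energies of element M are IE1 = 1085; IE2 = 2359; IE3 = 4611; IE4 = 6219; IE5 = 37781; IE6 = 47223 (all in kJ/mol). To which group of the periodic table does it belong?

Look for the largest jump between consecutive ionization energies: IE5/IE4 ≈ 6.1, far larger than any earlier ratio.
That jump marks the point where a core electron is being removed. So the atom has 4 valence electrons.
A main-group element with 4 valence electrons is in group 14.

Group 14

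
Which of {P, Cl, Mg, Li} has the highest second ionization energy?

Consider each +1 ion: P⁺ still has 4 valence electrons; Cl⁺ still has 6 valence electrons; Mg⁺ still has 1 valence electron; Li⁺ is the bare [He] core.
Breaking into a closed-shell core is much more expensive than removing a leftover valence electron — Li has the largest IE_2 here.
Valence configurations: P⁺ [Ne]3s²3p², Cl⁺ [Ne]3s²3p⁴, Mg⁺ [Ne]3s¹.
Approximate IE_2 values (kJ/mol): P 1907, Cl 2298, Mg 1451, Li 7298.
Overall IE_2 order: Mg < P < Cl < Li.

Li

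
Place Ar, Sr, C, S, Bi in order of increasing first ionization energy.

C is in period 2, group 14; S is in period 3, group 16; Ar is in period 3, group 18; Sr is in period 5, group 2; Bi is in period 6, group 15.
IE₁ increases left→right with effective nuclear charge and decreases top→bottom as the valence shell moves farther out.
These span different periods and groups, so the two trends combine.
Bi > Sr: period and group pull opposite ways; the across-period shift dominates (703 vs 550 kJ/mol).
S > Bi: both effects reinforce here, so S is clearly the higher of the two.
C > S: the two effects oppose for this pair; the down-group effect wins (1086 vs 1000 kJ/mol).
Ar > C: the two effects oppose for this pair; the across-period effect wins (1521 vs 1086 kJ/mol).
For reference (kJ/mol): C 1086, S 1000, Ar 1521, Sr 550, Bi 703.
So from lowest to highest: Sr < Bi < S < C < Ar.

Sr < Bi < S < C < Ar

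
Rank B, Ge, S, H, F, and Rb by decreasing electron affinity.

F > S > Ge > H > Rb > B

H is in period 1, group 1; B is in period 2, group 13; F is in period 2, group 17; S is in period 3, group 16; Ge is in period 4, group 14; Rb is in period 5, group 1.
EA tends to increase across a period and decrease down a group, though the pattern is less regular than for IE or radius.
Here both period and group differ, so the two effects have to be weighed against each other.
Rb > B: this pair runs against the simple trend — see the exception note.
H > Rb: they share group 1; the group trend gives H the larger value.
Ge > H: the two effects oppose for this pair; the across-period effect wins (119 vs 73 kJ/mol).
S > Ge: relative to Ge, both the across-period and down-group shifts push S's electron affinity up.
F > S: relative to S, both the across-period and down-group shifts push F's electron affinity up.
Note the exception: Rb has a higher electron affinity than B, contrary to the simple trend — B's ns²np¹ configuration gives only a small electron affinity — the sparsely filled np subshell binds an added electron weakly.
For reference (kJ/mol): H 73, B 27, F 328, S 200, Ge 119, Rb 47.
So from highest to lowest: F > S > Ge > H > Rb > B.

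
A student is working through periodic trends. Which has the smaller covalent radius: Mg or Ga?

Ga

Mg is in period 3, group 2; Ga is in period 4, group 13.
Moving right in a period, electrons are added to the same shell under a stronger nuclear pull, so atoms get smaller; moving down, a new shell is opened and atoms get larger.
Neither a single period nor a single group — weigh both effects.
Mg > Ga: the two effects oppose for this pair; the across-period effect wins (139 vs 124 pm).
For reference (pm): Mg 139, Ga 124.
So Ga has the smaller covalent radius (Ga < Mg).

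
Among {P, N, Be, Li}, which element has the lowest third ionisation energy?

P

After 2 electrons have been removed, what remains? P²⁺ still has 3 valence electrons; N²⁺ still has 3 valence electrons; Be²⁺ is the bare [He] core; Li²⁺ is already 1 electron into the core.
Core electrons are held far more tightly than valence electrons, so Li and Be top the IE_3 order.
Valence configurations: P²⁺ [Ne]3s²3p¹, N²⁺ [He]2s²2p¹.
Approximate IE_3 values (kJ/mol): P 2914, N 4578, Be 14849, Li 11815.
Overall IE_3 order: P < N < Li < Be.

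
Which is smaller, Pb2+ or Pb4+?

Pb4+

Both ions have Z = 82 protons, but Pb4+ has lost more electrons, so its remaining electrons feel a larger effective nuclear charge per electron and are pulled in more tightly.
Higher positive charge → smaller ion, so Pb2+ > Pb4+.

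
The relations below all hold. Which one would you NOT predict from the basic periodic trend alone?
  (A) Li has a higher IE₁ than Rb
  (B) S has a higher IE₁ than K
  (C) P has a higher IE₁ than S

The general trend: IE₁ increases across a period and decreases down a group.
(A) Li (period 2, group 1) vs Rb (period 5, group 1): the stated order agrees with the simple trend.
(B) S (period 3, group 16) vs K (period 4, group 1): the stated order agrees with the simple trend.
(C) P (period 3, group 15) vs S (period 3, group 16): the stated order contradicts the simple trend.
The exception is (C): S (3p⁴) ionizes more easily than half-filled P (3p³) because the paired 3p electron in S is pushed out by e⁻–e⁻ repulsion.

(C)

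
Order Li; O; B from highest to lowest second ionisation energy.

Li > O > B

IE_2 is the cost of taking one more electron from the +1 cation: Li⁺ is the bare [He] core; O⁺ still has 5 valence electrons; B⁺ still has 2 valence electrons.
Core electrons are held far more tightly than valence electrons, so Li tops the IE_2 order.
Valence configurations: O⁺ [He]2s²2p³, B⁺ [He]2s².
Approximate IE_2 values (kJ/mol): Li 7298, O 3388, B 2427.
Overall IE_2 order: B < O < Li.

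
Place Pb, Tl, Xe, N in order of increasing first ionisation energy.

Tl, Pb, Xe, N

N is in period 2, group 15; Xe is in period 5, group 18; Tl is in period 6, group 13; Pb is in period 6, group 14.
Removing the outermost electron gets harder across a period and easier down a group.
Here both period and group differ, so the two effects have to be weighed against each other.
Pb > Tl: both are in period 6; the period trend gives Pb the larger value.
Xe > Pb: relative to Pb, both the across-period and down-group shifts push Xe's first ionization energy up.
N > Xe: the two effects oppose for this pair; the down-group effect wins (1402 vs 1170 kJ/mol).
For reference (kJ/mol): N 1402, Xe 1170, Tl 589, Pb 716.
So from lowest to highest: Tl < Pb < Xe < N.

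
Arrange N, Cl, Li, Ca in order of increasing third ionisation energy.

Cl, N, Ca, Li

IE_3 is the cost of taking one more electron from the +2 cation: N²⁺ still has 3 valence electrons; Cl²⁺ still has 5 valence electrons; Li²⁺ is already 1 electron into the core; Ca²⁺ is the bare [Ar] core.
Breaking into a closed-shell core is much more expensive than removing a leftover valence electron — Ca and Li have the largest IE_3 here.
Valence configurations: N²⁺ [He]2s²2p¹, Cl²⁺ [Ne]3s²3p³.
The numbers (kJ/mol): N 4578, Cl 3822, Li 11815, Ca 4912.
Hence IE_3: Cl < N < Ca < Li.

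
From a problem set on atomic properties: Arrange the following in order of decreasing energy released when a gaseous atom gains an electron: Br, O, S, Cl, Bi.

Cl > Br > S > O > Bi

O is in period 2, group 16; S is in period 3, group 16; Cl is in period 3, group 17; Br is in period 4, group 17; Bi is in period 6, group 15.
Adding an electron releases more energy for atoms nearer the top right (short of the noble gases).
Neither a single period nor a single group — weigh both effects.
O > Bi: both effects reinforce here, so O is clearly the higher of the two.
S > O: this pair runs against the simple trend — see the exception note.
Br > S: period and group pull opposite ways; the across-period shift dominates (325 vs 200 kJ/mol).
Cl > Br: Cl sits above Br in group 17, so the down-group effect alone puts Cl higher.
Note the exception: S has a higher electron affinity than O, contrary to the simple trend — the compact 2p subshell of O repels the added electron more than S's larger 3p does.
For reference (kJ/mol): O 141, S 200, Cl 349, Br 325, Bi 91.
So from highest to lowest: Cl > Br > S > O > Bi.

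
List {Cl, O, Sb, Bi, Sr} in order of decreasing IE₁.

O is in period 2, group 16; Cl is in period 3, group 17; Sr is in period 5, group 2; Sb is in period 5, group 15; Bi is in period 6, group 15.
Removing the outermost electron gets harder across a period and easier down a group.
Here both period and group differ, so the two effects have to be weighed against each other.
Bi > Sr: the two effects oppose for this pair; the across-period effect wins (703 vs 550 kJ/mol).
Sb > Bi: they share group 15; the group trend gives Sb the larger value.
Cl > Sb: both effects reinforce here, so Cl is clearly the higher of the two.
O > Cl: period and group pull opposite ways; the down-group shift dominates (1314 vs 1251 kJ/mol).
Tabulated first ionization energy (kJ/mol): O 1314, Cl 1251, Sr 550, Sb 831, Bi 703.
So from highest to lowest: O > Cl > Sb > Bi > Sr.

O > Cl > Sb > Bi > Sr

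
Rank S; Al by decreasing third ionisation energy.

After 2 electrons have been removed, what remains? S²⁺ still has 4 valence electrons; Al²⁺ still has 1 valence electron.
All are still removing valence electrons, so compare the +2 ions as you would atoms: IE_3 generally rises across a period (higher Z_eff) and falls down a group (larger shell), subject to the usual subshell exceptions.
Valence configurations: S²⁺ [Ne]3s²3p², Al²⁺ [Ne]3s¹.
The numbers (kJ/mol): S 3357, Al 2745.
Hence IE_3: Al < S.

S > Al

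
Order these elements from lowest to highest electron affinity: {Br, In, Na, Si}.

Na is in period 3, group 1; Si is in period 3, group 14; Br is in period 4, group 17; In is in period 5, group 13.
Electron affinity generally becomes more exothermic across a period toward the halogens and less exothermic down a group.
Here both period and group differ, so the two effects have to be weighed against each other.
Na > In: period and group pull opposite ways; the down-group shift dominates (53 vs 29 kJ/mol).
Si > Na: Si lies to the right of Na in period 3, so the across-period effect alone puts Si higher.
Br > Si: period and group pull opposite ways; the across-period shift dominates (325 vs 134 kJ/mol).
Tabulated electron affinity (kJ/mol): Na 53, Si 134, Br 325, In 29.
So from lowest to highest: In < Na < Si < Br.

In, Na, Si, Br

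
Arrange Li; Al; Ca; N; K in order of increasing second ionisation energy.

Ca < Al < N < K < Li

After 1 electron has been removed, what remains? Li⁺ is the bare [He] core; Al⁺ still has 2 valence electrons; Ca⁺ still has 1 valence electron; N⁺ still has 4 valence electrons; K⁺ is the bare [Ar] core.
Pulling an electron out of a noble-gas core costs far more than removing a remaining valence electron, so K and Li sit at the high end of IE_2.
Valence configurations: Al⁺ [Ne]3s², Ca⁺ [Ar]4s¹, N⁺ [He]2s²2p².
The numbers (kJ/mol): Li 7298, Al 1817, Ca 1145, N 2856, K 3052.
Overall IE_2 order: Ca < Al < N < K < Li.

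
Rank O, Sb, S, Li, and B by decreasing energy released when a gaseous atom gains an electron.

EA tends to increase across a period and decrease down a group, though the pattern is less regular than for IE or radius.
Neither a single period nor a single group — weigh both effects.
Li > B: this pair runs against the simple trend — see the exception note.
Sb > Li: period and group pull opposite ways; the across-period shift dominates (103 vs 60 kJ/mol).
O > Sb: relative to Sb, both the across-period and down-group shifts push O's electron affinity up.
S > O: this pair runs against the simple trend — see the exception note.
Note the exception: Li has a higher electron affinity than B, contrary to the simple trend — B's ns²np¹ configuration gives only a small electron affinity — the sparsely filled np subshell binds an added electron weakly.
Note the exception: S has a higher electron affinity than O, contrary to the simple trend — the compact 2p subshell of O repels the added electron more than S's larger 3p does.
Tabulated electron affinity (kJ/mol): Li 60, B 27, O 141, S 200, Sb 103.
So from highest to lowest: S > O > Sb > Li > B.

S > O > Sb > Li > B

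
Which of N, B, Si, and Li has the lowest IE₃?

Si

IE_3 is the cost of taking one more electron from the +2 cation: N²⁺ still has 3 valence electrons; B²⁺ still has 1 valence electron; Si²⁺ still has 2 valence electrons; Li²⁺ is already 1 electron into the core.
Core electrons are held far more tightly than valence electrons, so Li tops the IE_3 order.
Valence configurations: N²⁺ [He]2s²2p¹, B²⁺ [He]2s¹, Si²⁺ [Ne]3s².
The numbers (kJ/mol): N 4578, B 3660, Si 3232, Li 11815.
Hence IE_3: Si < B < N < Li.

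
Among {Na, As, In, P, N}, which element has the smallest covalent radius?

N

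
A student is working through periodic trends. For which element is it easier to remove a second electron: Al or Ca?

Ca

The second ionization energy removes an electron from the +1 ion. For each element: Al⁺ still has 2 valence electrons; Ca⁺ still has 1 valence electron.
All are still removing valence electrons, so compare the +1 ions as you would atoms: IE_2 generally rises across a period (higher Z_eff) and falls down a group (larger shell), subject to the usual subshell exceptions.
Valence configurations: Al⁺ [Ne]3s², Ca⁺ [Ar]4s¹.
Tabulated IE_2 (kJ/mol): Al 1817, Ca 1145.
Hence IE_2: Ca < Al.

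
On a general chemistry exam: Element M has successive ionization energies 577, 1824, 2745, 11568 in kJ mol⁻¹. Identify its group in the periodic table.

Group 13

Look for the largest jump between consecutive ionization energies: IE4/IE3 ≈ 4.2, far larger than any earlier ratio.
That jump marks the point where a core electron is being removed. So the atom has 3 valence electrons.
A main-group element with 3 valence electrons is in group 13.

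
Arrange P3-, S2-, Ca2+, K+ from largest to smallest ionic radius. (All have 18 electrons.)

P3-, S2-, K+, Ca2+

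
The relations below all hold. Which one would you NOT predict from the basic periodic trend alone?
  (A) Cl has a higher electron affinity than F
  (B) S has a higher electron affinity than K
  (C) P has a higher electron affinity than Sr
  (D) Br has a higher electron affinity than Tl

(A)

The general trend: electron affinity increases across a period and decreases down a group.
(A) Cl (period 3, group 17) vs F (period 2, group 17): the stated order contradicts the simple trend.
(B) S (period 3, group 16) vs K (period 4, group 1): the stated order agrees with the simple trend.
(C) P (period 3, group 15) vs Sr (period 5, group 2): the stated order agrees with the simple trend.
(D) Br (period 4, group 17) vs Tl (period 6, group 13): the stated order agrees with the simple trend.
The exception is (A): F's small 2p subshell makes the incoming electron feel strong e⁻–e⁻ repulsion, so Cl actually releases more energy on gaining an electron.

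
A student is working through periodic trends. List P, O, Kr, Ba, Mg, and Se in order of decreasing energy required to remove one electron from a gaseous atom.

O is in period 2, group 16; Mg is in period 3, group 2; P is in period 3, group 15; Se is in period 4, group 16; Kr is in period 4, group 18; Ba is in period 6, group 2.
Removing the outermost electron gets harder across a period and easier down a group.
Neither a single period nor a single group — weigh both effects.
Mg > Ba: Mg sits above Ba in group 2, so the down-group effect alone puts Mg higher.
Se > Mg: period and group pull opposite ways; the across-period shift dominates (941 vs 738 kJ/mol).
P > Se: period and group pull opposite ways; the down-group shift dominates (1012 vs 941 kJ/mol).
O > P: relative to P, both the across-period and down-group shifts push O's first ionization energy up.
Kr > O: period and group pull opposite ways; the across-period shift dominates (1351 vs 1314 kJ/mol).
For reference (kJ/mol): O 1314, Mg 738, P 1012, Se 941, Kr 1351, Ba 503.
So from highest to lowest: Kr > O > P > Se > Mg > Ba.

Kr > O > P > Se > Mg > Ba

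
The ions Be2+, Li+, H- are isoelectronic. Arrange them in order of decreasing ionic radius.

All of these have 2 electrons, so size is governed by nuclear charge alone: the more protons, the stronger the pull on the same electron cloud, and the smaller the ion.
Nuclear charges: Be2+ (Z=4), Li+ (Z=3), H- (Z=1).
Largest to smallest: H- > Li+ > Be2+.

H- > Li+ > Be2+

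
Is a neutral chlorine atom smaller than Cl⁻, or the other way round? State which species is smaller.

Cl

Forming Cl⁻ adds 1 electron to Cl. More electron–electron repulsion in the same shell, with unchanged nuclear charge, lets the cloud expand.
An anion is larger than its parent atom: Cl⁻ > Cl.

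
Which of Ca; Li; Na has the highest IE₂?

Li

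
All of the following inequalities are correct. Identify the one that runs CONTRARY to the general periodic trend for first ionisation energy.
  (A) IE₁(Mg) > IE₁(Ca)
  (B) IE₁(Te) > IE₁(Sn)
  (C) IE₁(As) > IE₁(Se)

(C)

The general trend: first ionisation energy increases across a period and decreases down a group.
(A) Mg (period 3, group 2) vs Ca (period 4, group 2): the stated order agrees with the simple trend.
(B) Te (period 5, group 16) vs Sn (period 5, group 14): the stated order agrees with the simple trend.
(C) As (period 4, group 15) vs Se (period 4, group 16): the stated order contradicts the simple trend.
The exception is (C): Se (4p⁴) ionizes more easily than half-filled As (4p³).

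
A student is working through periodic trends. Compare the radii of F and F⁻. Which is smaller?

F

Forming F⁻ adds 1 electron to F. More electron–electron repulsion in the same shell, with unchanged nuclear charge, lets the cloud expand.
An anion is larger than its parent atom: F⁻ > F.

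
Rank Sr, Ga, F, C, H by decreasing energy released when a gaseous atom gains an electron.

F, C, H, Ga, Sr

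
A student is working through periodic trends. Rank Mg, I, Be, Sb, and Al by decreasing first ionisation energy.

Be is in period 2, group 2; Mg is in period 3, group 2; Al is in period 3, group 13; Sb is in period 5, group 15; I is in period 5, group 17.
IE₁ increases left→right with effective nuclear charge and decreases top→bottom as the valence shell moves farther out.
Neither a single period nor a single group — weigh both effects.
Mg > Al: this pair runs against the simple trend — see the exception note.
Sb > Mg: the two effects oppose for this pair; the across-period effect wins (831 vs 738 kJ/mol).
Be > Sb: the two effects oppose for this pair; the down-group effect wins (900 vs 831 kJ/mol).
I > Be: the two effects oppose for this pair; the across-period effect wins (1008 vs 900 kJ/mol).
Note the exception: Mg has a higher first ionization energy than Al, contrary to the simple trend — Al's single 3p electron is easier to remove than one from Mg's filled 3s².
Approximate values (kJ/mol): Be 900, Mg 738, Al 578, Sb 831, I 1008.
So from highest to lowest: I > Be > Sb > Mg > Al.

I, Be, Sb, Mg, Al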